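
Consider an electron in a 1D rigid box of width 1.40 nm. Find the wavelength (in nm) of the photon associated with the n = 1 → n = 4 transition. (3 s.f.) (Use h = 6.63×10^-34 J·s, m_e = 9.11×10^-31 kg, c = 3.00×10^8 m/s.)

E_1 = h²/(8m_eL²) = 3.077×10^-20 J, so ΔE = (4² − 1²)E_1 = 4.616×10^-19 J.
λ = hc/ΔE = (6.63×10^-34·3.00×10^8)/4.616×10^-19 = 4.31×10^-7 m = 431 nm.

λ = 431 nm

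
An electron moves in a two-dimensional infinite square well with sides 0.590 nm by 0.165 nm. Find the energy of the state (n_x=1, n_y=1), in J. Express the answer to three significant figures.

E = 2.39×10^-18 J

For a 2D rectangular well E = (h²/8m_e)·Σ n_i²/L_i² = (6.626×10^-34)²/(8·9.109×10^-31) · [1²/(0.590 nm)² + 1²/(0.165 nm)²].
Evaluating gives E = 2.39×10^-18 J.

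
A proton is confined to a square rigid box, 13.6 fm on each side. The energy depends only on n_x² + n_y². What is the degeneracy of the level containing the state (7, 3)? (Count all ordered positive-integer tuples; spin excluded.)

degeneracy = 2

The level has n_x² + n_y² = 58. The ordered positive-integer solutions are (3, 7), (7, 3).
That gives 2 states.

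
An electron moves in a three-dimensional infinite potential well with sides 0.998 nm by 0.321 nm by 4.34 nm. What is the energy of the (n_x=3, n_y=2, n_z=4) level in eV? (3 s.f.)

For a 3D rectangular well E = (h²/8m_e)·Σ n_i²/L_i² = (6.626×10^-34)²/(8·9.109×10^-31) · [3²/(0.998 nm)² + 2²/(0.321 nm)² + 4²/(4.34 nm)²].
Evaluating gives E = 2.934×10^-18 J = 18.3 eV.

E = 18.3 eV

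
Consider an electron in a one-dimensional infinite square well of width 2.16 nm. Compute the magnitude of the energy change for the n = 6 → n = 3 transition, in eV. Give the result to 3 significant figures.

E_1 = h²/(8m_eL²) = 1.291×10^-20 J.
|ΔE| = |6² − 3²|·E_1 = 27·1.291×10^-20 J = 3.486×10^-19 J = 2.18 eV.

|ΔE| = 2.18 eV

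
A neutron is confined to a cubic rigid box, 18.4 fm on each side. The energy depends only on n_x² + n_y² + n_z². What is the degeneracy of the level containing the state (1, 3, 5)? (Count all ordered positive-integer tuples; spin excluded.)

The level has n_x² + n_y² + n_z² = 35. The ordered positive-integer solutions are (1, 3, 5), (1, 5, 3), (3, 1, 5), (3, 5, 1), (5, 1, 3), (5, 3, 1).
That gives 6 states.

degeneracy = 6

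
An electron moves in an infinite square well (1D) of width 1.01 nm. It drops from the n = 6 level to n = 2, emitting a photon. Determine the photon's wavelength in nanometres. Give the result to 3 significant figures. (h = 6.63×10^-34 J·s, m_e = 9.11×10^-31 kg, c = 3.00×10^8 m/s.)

λ = 105 nm

E_1 = h²/(8m_eL²) = 5.913×10^-20 J, so ΔE = (6² − 2²)E_1 = 1.892×10^-18 J.
λ = hc/ΔE = (6.63×10^-34·3.00×10^8)/1.892×10^-18 = 1.05×10^-7 m = 105 nm.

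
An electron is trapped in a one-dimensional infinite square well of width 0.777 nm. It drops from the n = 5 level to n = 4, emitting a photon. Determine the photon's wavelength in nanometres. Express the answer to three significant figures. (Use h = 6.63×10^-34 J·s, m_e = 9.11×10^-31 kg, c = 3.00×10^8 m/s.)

λ = 221 nm

E_1 = h²/(8m_eL²) = 9.990×10^-20 J, so ΔE = (5² − 4²)E_1 = 8.991×10^-19 J.
λ = hc/ΔE = (6.63×10^-34·3.00×10^8)/8.991×10^-19 = 2.21×10^-7 m = 221 nm.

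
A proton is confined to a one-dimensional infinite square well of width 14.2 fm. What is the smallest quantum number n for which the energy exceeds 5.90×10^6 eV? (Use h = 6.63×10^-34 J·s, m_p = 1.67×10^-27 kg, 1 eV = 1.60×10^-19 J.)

E_1 = h²/(8m_pL²) = 1.632×10^-13 J = 1.020×10^6 eV.
Need n² > 5.90×10^6/1.020×10^6 = 5.784, i.e. n > 2.405.
The smallest integer satisfying this is n = 3.

n = 3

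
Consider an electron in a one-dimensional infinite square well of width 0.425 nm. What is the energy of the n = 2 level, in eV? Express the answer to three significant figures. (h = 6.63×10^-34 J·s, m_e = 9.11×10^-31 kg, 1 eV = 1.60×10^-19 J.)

For an infinite well E_n = n²h²/(8m_eL²), so E_1 = h²/(8m_eL²) = (6.63×10^-34)²/(8·9.11×10^-31·(4.25×10^-10 m)²) = 3.339×10^-19 J.
Then E_2 = 2²·E_1 = 4·3.339×10^-19 J = 1.336×10^-18 J.
Converting, E_2 = 1.336×10^-18 J / (1.60×10^-19 J/eV) = 8.35 eV.

E_2 = 8.35 eV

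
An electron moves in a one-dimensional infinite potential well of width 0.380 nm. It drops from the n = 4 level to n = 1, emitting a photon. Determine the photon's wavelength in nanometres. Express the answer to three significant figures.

λ = 31.7 nm

E_1 = h²/(8m_eL²) = 4.172×10^-19 J, so ΔE = (4² − 1²)E_1 = 6.258×10^-18 J.
λ = hc/ΔE = (6.626×10^-34·2.998×10^8)/6.258×10^-18 = 3.17×10^-8 m = 31.7 nm.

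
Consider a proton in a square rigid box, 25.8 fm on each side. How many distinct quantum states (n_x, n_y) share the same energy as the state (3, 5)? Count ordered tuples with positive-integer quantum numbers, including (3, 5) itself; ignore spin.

degeneracy = 2

The level has n_x² + n_y² = 34. The ordered positive-integer solutions are (3, 5), (5, 3).
That gives 2 states.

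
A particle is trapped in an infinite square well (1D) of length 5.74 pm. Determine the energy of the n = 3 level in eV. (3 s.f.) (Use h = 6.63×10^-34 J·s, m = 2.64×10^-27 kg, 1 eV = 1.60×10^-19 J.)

For an infinite well E_n = n²h²/(8mL²), so E_1 = h²/(8mL²) = (6.63×10^-34)²/(8·2.64×10^-27·(5.74×10^-12 m)²) = 6.317×10^-19 J.
Then E_3 = 3²·E_1 = 9·6.317×10^-19 J = 5.685×10^-18 J.
Converting, E_3 = 5.685×10^-18 J / (1.60×10^-19 J/eV) = 35.5 eV.

E_3 = 35.5 eV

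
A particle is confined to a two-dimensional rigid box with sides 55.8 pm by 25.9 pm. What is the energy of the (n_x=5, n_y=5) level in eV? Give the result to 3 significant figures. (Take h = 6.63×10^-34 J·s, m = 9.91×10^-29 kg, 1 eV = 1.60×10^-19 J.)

For a 2D rectangular well E = (h²/8m)·Σ n_i²/L_i² = (6.63×10^-34)²/(8·9.91×10^-29) · [5²/(55.8 pm)² + 5²/(25.9 pm)²].
Evaluating gives E = 2.512×10^-17 J = 157 eV.

E = 157 eV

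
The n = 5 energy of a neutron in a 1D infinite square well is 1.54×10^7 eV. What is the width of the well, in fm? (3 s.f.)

From E_n = n²h²/(8m_nL²), L = n·h/√(8m_nE_n).
E_5 = 1.54×10^7 eV = 2.467×10^-12 J, so L = 5·6.626×10^-34/√(8·1.675×10^-27·2.467×10^-12) = 1.82×10^-14 m = 18.2 fm.

L = 18.2 fm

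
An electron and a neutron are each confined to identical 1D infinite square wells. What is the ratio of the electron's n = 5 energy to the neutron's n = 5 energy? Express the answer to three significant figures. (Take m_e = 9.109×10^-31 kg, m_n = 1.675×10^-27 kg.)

1.84×10^3

E_n ∝ 1/m at fixed n and L, so the ratio is m_n/m_e = 1.675×10^-27/9.109×10^-31 = 1.84×10^3.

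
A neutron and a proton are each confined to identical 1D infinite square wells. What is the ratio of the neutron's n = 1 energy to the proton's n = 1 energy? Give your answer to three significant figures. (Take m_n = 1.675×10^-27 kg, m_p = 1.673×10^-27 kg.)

E_n ∝ 1/m at fixed n and L, so the ratio is m_p/m_n = 1.673×10^-27/1.675×10^-27 = 0.999.

0.999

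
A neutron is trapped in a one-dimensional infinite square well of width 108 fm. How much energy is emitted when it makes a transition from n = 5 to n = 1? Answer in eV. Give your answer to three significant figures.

E_1 = h²/(8m_nL²) = 2.809×10^-15 J.
|ΔE| = |5² − 1²|·E_1 = 24·2.809×10^-15 J = 6.742×10^-14 J = 4.21×10^5 eV.

|ΔE| = 4.21×10^5 eV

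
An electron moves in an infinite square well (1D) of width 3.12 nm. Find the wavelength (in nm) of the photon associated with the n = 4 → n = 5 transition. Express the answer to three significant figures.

λ = 3.57×10^3 nm

E_1 = h²/(8m_eL²) = 6.189×10^-21 J, so ΔE = (5² − 4²)E_1 = 5.570×10^-20 J.
λ = hc/ΔE = (6.626×10^-34·2.998×10^8)/5.570×10^-20 = 3.57×10^-6 m = 3.57×10^3 nm.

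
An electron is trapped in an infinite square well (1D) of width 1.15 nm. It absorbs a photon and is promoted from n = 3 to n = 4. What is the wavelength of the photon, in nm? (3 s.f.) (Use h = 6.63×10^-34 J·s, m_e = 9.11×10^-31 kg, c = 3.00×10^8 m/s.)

λ = 623 nm

E_1 = h²/(8m_eL²) = 4.561×10^-20 J, so ΔE = (4² − 3²)E_1 = 3.193×10^-19 J.
λ = hc/ΔE = (6.63×10^-34·3.00×10^8)/3.193×10^-19 = 6.23×10^-7 m = 623 nm.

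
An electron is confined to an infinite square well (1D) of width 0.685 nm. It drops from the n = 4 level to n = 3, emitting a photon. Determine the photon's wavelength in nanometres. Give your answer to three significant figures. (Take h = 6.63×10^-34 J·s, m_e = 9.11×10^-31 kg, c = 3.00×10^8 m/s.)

E_1 = h²/(8m_eL²) = 1.285×10^-19 J, so ΔE = (4² − 3²)E_1 = 8.995×10^-19 J.
λ = hc/ΔE = (6.63×10^-34·3.00×10^8)/8.995×10^-19 = 2.21×10^-7 m = 221 nm.

λ = 221 nm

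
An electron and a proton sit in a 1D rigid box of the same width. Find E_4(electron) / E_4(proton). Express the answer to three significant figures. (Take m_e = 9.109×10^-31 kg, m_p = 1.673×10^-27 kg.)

E_n ∝ 1/m at fixed n and L, so the ratio is m_p/m_e = 1.673×10^-27/9.109×10^-31 = 1.84×10^3.

1.84×10^3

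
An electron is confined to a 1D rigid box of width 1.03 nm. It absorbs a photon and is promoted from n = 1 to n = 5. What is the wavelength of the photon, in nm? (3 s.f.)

E_1 = h²/(8m_eL²) = 5.679×10^-20 J, so ΔE = (5² − 1²)E_1 = 1.363×10^-18 J.
λ = hc/ΔE = (6.626×10^-34·2.998×10^8)/1.363×10^-18 = 1.46×10^-7 m = 146 nm.

λ = 146 nm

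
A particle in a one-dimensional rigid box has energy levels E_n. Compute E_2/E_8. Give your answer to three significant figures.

E_n ∝ n², so E_2/E_8 = 2²/8² = 4/64 = 0.0625.

0.0625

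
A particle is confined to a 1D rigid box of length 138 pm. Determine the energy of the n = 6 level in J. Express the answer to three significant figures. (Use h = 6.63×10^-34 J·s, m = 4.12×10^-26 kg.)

For an infinite well E_n = n²h²/(8mL²), so E_1 = h²/(8mL²) = (6.63×10^-34)²/(8·4.12×10^-26·(1.38×10^-10 m)²) = 7.003×10^-23 J.
Then E_6 = 6²·E_1 = 36·7.003×10^-23 J = 2.52×10^-21 J.

E_6 = 2.52×10^-21 J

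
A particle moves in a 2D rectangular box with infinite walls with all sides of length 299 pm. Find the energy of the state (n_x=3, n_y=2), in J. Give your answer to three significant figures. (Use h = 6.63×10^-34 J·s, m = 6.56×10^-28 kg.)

E = 1.22×10^-20 J

For a 2D rectangular well E = (h²/8m)·Σ n_i²/L_i² = (6.63×10^-34)²/(8·6.56×10^-28) · [3²/(299 pm)² + 2²/(299 pm)²].
Evaluating gives E = 1.22×10^-20 J.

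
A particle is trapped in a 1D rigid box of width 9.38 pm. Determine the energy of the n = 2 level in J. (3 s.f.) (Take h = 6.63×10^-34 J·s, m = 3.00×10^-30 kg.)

For an infinite well E_n = n²h²/(8mL²), so E_1 = h²/(8mL²) = (6.63×10^-34)²/(8·3.00×10^-30·(9.38×10^-12 m)²) = 2.082×10^-16 J.
Then E_2 = 2²·E_1 = 4·2.082×10^-16 J = 8.33×10^-16 J.

E_2 = 8.33×10^-16 J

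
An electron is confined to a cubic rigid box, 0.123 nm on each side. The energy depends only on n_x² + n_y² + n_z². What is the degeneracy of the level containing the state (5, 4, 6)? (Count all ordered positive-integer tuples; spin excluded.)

The level has n_x² + n_y² + n_z² = 77. The ordered positive-integer solutions are (2, 3, 8), (2, 8, 3), (3, 2, 8), (3, 8, 2), (4, 5, 6), (4, 6, 5), (5, 4, 6), (5, 6, 4), (6, 4, 5), (6, 5, 4), (8, 2, 3), (8, 3, 2).
That gives 12 states.

degeneracy = 12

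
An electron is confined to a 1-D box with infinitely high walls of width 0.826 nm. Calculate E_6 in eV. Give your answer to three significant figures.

E_6 = 19.8 eV

For an infinite well E_n = n²h²/(8m_eL²), so E_1 = h²/(8m_eL²) = (6.626×10^-34)²/(8·9.109×10^-31·(8.26×10^-10 m)²) = 8.830×10^-20 J.
Then E_6 = 6²·E_1 = 36·8.830×10^-20 J = 3.179×10^-18 J.
Converting, E_6 = 3.179×10^-18 J / (1.602×10^-19 J/eV) = 19.8 eV.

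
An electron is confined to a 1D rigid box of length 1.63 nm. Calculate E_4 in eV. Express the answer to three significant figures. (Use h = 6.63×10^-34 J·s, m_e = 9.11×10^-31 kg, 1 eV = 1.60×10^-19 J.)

For an infinite well E_n = n²h²/(8m_eL²), so E_1 = h²/(8m_eL²) = (6.63×10^-34)²/(8·9.11×10^-31·(1.63×10^-9 m)²) = 2.270×10^-20 J.
Then E_4 = 4²·E_1 = 16·2.270×10^-20 J = 3.632×10^-19 J.
Converting, E_4 = 3.632×10^-19 J / (1.60×10^-19 J/eV) = 2.27 eV.

E_4 = 2.27 eV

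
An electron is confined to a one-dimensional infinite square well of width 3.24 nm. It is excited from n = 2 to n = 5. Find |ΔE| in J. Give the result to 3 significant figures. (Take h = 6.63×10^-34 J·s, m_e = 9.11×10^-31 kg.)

|ΔE| = 1.21×10^-19 J

E_1 = h²/(8m_eL²) = 5.746×10^-21 J.
|ΔE| = |2² − 5²|·E_1 = 21·5.746×10^-21 J = 1.21×10^-19 J.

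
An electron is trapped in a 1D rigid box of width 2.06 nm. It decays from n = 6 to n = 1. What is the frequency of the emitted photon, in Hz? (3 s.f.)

E_1 = h²/(8m_eL²) = 1.420×10^-20 J and ΔE = (6² − 1²)E_1 = 4.970×10^-19 J.
f = ΔE/h = 4.970×10^-19/6.626×10^-34 = 7.50×10^14 Hz.

f = 7.50×10^14 Hz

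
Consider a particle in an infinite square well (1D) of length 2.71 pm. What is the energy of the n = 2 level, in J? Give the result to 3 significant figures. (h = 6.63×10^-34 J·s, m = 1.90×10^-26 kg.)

For an infinite well E_n = n²h²/(8mL²), so E_1 = h²/(8mL²) = (6.63×10^-34)²/(8·1.90×10^-26·(2.71×10^-12 m)²) = 3.938×10^-19 J.
Then E_2 = 2²·E_1 = 4·3.938×10^-19 J = 1.58×10^-18 J.

E_2 = 1.58×10^-18 J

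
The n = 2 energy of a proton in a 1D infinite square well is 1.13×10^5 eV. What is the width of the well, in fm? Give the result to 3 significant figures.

L = 85.1 fm

From E_n = n²h²/(8m_pL²), L = n·h/√(8m_pE_n).
E_2 = 1.13×10^5 eV = 1.810×10^-14 J, so L = 2·6.626×10^-34/√(8·1.673×10^-27·1.810×10^-14) = 8.51×10^-14 m = 85.1 fm.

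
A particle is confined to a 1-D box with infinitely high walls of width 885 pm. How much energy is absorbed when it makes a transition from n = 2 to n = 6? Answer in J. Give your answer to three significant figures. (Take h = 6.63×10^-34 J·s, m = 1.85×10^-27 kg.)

E_1 = h²/(8mL²) = 3.792×10^-23 J.
|ΔE| = |2² − 6²|·E_1 = 32·3.792×10^-23 J = 1.21×10^-21 J.

|ΔE| = 1.21×10^-21 J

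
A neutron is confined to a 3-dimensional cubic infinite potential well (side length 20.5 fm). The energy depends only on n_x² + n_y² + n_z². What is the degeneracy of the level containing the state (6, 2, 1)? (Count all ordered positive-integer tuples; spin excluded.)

The level has n_x² + n_y² + n_z² = 41. The ordered positive-integer solutions are (1, 2, 6), (1, 6, 2), (2, 1, 6), (2, 6, 1), (3, 4, 4), (4, 3, 4), (4, 4, 3), (6, 1, 2), (6, 2, 1).
That gives 9 states.

degeneracy = 9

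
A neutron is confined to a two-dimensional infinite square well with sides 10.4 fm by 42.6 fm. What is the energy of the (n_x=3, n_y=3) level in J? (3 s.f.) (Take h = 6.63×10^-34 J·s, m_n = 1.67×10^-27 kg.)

For a 2D rectangular well E = (h²/8m_n)·Σ n_i²/L_i² = (6.63×10^-34)²/(8·1.67×10^-27) · [3²/(10.4 fm)² + 3²/(42.6 fm)²].
Evaluating gives E = 2.90×10^-12 J.

E = 2.90×10^-12 J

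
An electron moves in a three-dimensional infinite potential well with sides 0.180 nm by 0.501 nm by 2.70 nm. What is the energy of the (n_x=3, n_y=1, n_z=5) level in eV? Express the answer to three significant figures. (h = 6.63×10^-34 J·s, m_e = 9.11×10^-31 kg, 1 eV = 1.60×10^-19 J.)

For a 3D rectangular well E = (h²/8m_e)·Σ n_i²/L_i² = (6.63×10^-34)²/(8·9.11×10^-31) · [3²/(0.180 nm)² + 1²/(0.501 nm)² + 5²/(2.70 nm)²].
Evaluating gives E = 1.720×10^-17 J = 108 eV.

E = 108 eV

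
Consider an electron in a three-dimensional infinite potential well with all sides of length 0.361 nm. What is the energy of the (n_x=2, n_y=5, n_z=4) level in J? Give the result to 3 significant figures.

For a 3D rectangular well E = (h²/8m_e)·Σ n_i²/L_i² = (6.626×10^-34)²/(8·9.109×10^-31) · [2²/(0.361 nm)² + 5²/(0.361 nm)² + 4²/(0.361 nm)²].
Evaluating gives E = 2.08×10^-17 J.

E = 2.08×10^-17 J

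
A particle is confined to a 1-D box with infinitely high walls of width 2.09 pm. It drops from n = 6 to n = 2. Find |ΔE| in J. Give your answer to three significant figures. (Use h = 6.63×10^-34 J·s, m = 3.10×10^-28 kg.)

|ΔE| = 1.30×10^-15 J

E_1 = h²/(8mL²) = 4.058×10^-17 J.
|ΔE| = |6² − 2²|·E_1 = 32·4.058×10^-17 J = 1.30×10^-15 J.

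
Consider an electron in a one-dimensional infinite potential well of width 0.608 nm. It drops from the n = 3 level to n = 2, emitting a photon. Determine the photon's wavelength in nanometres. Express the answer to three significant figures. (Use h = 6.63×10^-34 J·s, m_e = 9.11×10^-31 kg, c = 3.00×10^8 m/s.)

λ = 244 nm

E_1 = h²/(8m_eL²) = 1.632×10^-19 J, so ΔE = (3² − 2²)E_1 = 8.160×10^-19 J.
λ = hc/ΔE = (6.63×10^-34·3.00×10^8)/8.160×10^-19 = 2.44×10^-7 m = 244 nm.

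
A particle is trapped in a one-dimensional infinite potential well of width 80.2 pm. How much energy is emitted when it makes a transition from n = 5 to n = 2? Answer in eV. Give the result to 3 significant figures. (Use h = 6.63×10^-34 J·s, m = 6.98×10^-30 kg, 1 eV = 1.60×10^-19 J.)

E_1 = h²/(8mL²) = 1.224×10^-18 J.
|ΔE| = |5² − 2²|·E_1 = 21·1.224×10^-18 J = 2.570×10^-17 J = 161 eV.

|ΔE| = 161 eV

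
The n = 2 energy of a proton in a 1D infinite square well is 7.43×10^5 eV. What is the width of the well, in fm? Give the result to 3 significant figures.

L = 33.2 fm

From E_n = n²h²/(8m_pL²), L = n·h/√(8m_pE_n).
E_2 = 7.43×10^5 eV = 1.190×10^-13 J, so L = 2·6.626×10^-34/√(8·1.673×10^-27·1.190×10^-13) = 3.32×10^-14 m = 33.2 fm.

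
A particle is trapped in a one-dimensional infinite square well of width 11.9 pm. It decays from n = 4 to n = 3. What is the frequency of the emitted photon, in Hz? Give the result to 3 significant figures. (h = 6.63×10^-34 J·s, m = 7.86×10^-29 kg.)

E_1 = h²/(8mL²) = 4.937×10^-18 J and ΔE = (4² − 3²)E_1 = 3.456×10^-17 J.
f = ΔE/h = 3.456×10^-17/6.63×10^-34 = 5.21×10^16 Hz.

f = 5.21×10^16 Hz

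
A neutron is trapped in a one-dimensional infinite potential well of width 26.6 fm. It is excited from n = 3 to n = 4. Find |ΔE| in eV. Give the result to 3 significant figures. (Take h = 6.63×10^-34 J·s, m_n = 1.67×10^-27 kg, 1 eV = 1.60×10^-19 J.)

|ΔE| = 2.03×10^6 eV

E_1 = h²/(8m_nL²) = 4.650×10^-14 J.
|ΔE| = |3² − 4²|·E_1 = 7·4.650×10^-14 J = 3.255×10^-13 J = 2.03×10^6 eV.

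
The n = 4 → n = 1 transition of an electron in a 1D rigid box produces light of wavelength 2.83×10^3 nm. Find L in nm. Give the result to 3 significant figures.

L = 3.59 nm

The photon carries ΔE = hc/λ = 6.626×10^-34·2.998×10^8/2.83×10^-6 m = 7.019×10^-20 J.
Since ΔE = (4² − 1²)E_1, E_1 = 4.679×10^-21 J, and L = h/√(8m_eE_1) = 3.59×10^-9 m = 3.59 nm.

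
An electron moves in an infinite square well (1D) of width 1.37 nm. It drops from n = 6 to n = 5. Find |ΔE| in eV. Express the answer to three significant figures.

|ΔE| = 2.20 eV

E_1 = h²/(8m_eL²) = 3.210×10^-20 J.
|ΔE| = |6² − 5²|·E_1 = 11·3.210×10^-20 J = 3.531×10^-19 J = 2.20 eV.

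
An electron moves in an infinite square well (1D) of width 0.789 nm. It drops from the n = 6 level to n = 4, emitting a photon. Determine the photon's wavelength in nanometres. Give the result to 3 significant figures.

λ = 103 nm

E_1 = h²/(8m_eL²) = 9.678×10^-20 J, so ΔE = (6² − 4²)E_1 = 1.936×10^-18 J.
λ = hc/ΔE = (6.626×10^-34·2.998×10^8)/1.936×10^-18 = 1.03×10^-7 m = 103 nm.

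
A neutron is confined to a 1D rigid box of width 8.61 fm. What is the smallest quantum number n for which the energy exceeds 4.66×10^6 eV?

E_1 = h²/(8m_nL²) = 4.420×10^-13 J = 2.759×10^6 eV.
Need n² > 4.66×10^6/2.759×10^6 = 1.689, i.e. n > 1.300.
The smallest integer satisfying this is n = 2.

n = 2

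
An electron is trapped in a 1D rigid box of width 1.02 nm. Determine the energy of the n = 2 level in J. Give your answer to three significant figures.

For an infinite well E_n = n²h²/(8m_eL²), so E_1 = h²/(8m_eL²) = (6.626×10^-34)²/(8·9.109×10^-31·(1.02×10^-9 m)²) = 5.791×10^-20 J.
Then E_2 = 2²·E_1 = 4·5.791×10^-20 J = 2.32×10^-19 J.

E_2 = 2.32×10^-19 J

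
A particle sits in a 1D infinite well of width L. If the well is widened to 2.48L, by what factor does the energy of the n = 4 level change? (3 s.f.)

E_n ∝ 1/L², so the energy scales by 1/2.48² = 0.163.

0.163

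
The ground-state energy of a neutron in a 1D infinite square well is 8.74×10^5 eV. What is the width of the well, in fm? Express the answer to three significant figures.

L = 15.3 fm

From E_n = n²h²/(8m_nL²), L = n·h/√(8m_nE_n).
E_1 = 8.74×10^5 eV = 1.400×10^-13 J, so L = 1·6.626×10^-34/√(8·1.675×10^-27·1.400×10^-13) = 1.53×10^-14 m = 15.3 fm.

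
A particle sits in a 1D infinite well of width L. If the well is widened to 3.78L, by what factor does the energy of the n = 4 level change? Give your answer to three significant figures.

E_n ∝ 1/L², so the energy scales by 1/3.78² = 0.0700.

0.0700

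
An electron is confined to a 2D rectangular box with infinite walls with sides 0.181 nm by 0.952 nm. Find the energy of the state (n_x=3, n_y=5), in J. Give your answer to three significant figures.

E = 1.82×10^-17 J

For a 2D rectangular well E = (h²/8m_e)·Σ n_i²/L_i² = (6.626×10^-34)²/(8·9.109×10^-31) · [3²/(0.181 nm)² + 5²/(0.952 nm)²].
Evaluating gives E = 1.82×10^-17 J.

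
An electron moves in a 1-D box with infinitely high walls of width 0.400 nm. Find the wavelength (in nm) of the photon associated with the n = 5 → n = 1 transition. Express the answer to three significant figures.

E_1 = h²/(8m_eL²) = 3.765×10^-19 J, so ΔE = (5² − 1²)E_1 = 9.036×10^-18 J.
λ = hc/ΔE = (6.626×10^-34·2.998×10^8)/9.036×10^-18 = 2.20×10^-8 m = 22.0 nm.

λ = 22.0 nm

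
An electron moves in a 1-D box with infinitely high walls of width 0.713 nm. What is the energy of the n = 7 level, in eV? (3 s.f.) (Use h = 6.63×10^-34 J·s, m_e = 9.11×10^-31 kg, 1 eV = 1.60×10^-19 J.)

E_7 = 36.3 eV

For an infinite well E_n = n²h²/(8m_eL²), so E_1 = h²/(8m_eL²) = (6.63×10^-34)²/(8·9.11×10^-31·(7.13×10^-10 m)²) = 1.186×10^-19 J.
Then E_7 = 7²·E_1 = 49·1.186×10^-19 J = 5.811×10^-18 J.
Converting, E_7 = 5.811×10^-18 J / (1.60×10^-19 J/eV) = 36.3 eV.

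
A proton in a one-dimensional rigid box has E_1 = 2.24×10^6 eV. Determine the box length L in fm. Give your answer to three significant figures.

From E_n = n²h²/(8m_pL²), L = n·h/√(8m_pE_n).
E_1 = 2.24×10^6 eV = 3.588×10^-13 J, so L = 1·6.626×10^-34/√(8·1.673×10^-27·3.588×10^-13) = 9.56×10^-15 m = 9.56 fm.

L = 9.56 fm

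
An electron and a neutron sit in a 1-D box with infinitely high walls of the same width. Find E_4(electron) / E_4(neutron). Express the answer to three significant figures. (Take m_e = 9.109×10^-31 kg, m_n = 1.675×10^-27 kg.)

E_n ∝ 1/m at fixed n and L, so the ratio is m_n/m_e = 1.675×10^-27/9.109×10^-31 = 1.84×10^3.

1.84×10^3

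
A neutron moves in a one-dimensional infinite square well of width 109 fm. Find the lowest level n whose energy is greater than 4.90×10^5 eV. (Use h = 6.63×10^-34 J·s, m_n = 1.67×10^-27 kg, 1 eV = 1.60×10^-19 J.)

n = 6

E_1 = h²/(8m_nL²) = 2.769×10^-15 J = 1.731×10^4 eV.
Need n² > 4.90×10^5/1.731×10^4 = 28.31, i.e. n > 5.321.
The smallest integer satisfying this is n = 6.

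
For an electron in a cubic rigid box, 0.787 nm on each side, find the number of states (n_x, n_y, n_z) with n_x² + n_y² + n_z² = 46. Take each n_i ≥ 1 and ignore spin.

The level has n_x² + n_y² + n_z² = 46. The ordered positive-integer solutions are (1, 3, 6), (1, 6, 3), (3, 1, 6), (3, 6, 1), (6, 1, 3), (6, 3, 1).
That gives 6 states.

degeneracy = 6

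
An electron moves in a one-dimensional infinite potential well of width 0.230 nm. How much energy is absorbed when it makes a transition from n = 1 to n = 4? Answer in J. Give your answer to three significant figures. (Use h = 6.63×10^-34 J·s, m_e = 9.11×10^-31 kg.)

|ΔE| = 1.71×10^-17 J

E_1 = h²/(8m_eL²) = 1.140×10^-18 J.
|ΔE| = |1² − 4²|·E_1 = 15·1.140×10^-18 J = 1.71×10^-17 J.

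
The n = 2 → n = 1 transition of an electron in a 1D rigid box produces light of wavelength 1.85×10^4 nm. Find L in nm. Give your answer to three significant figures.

The photon carries ΔE = hc/λ = 6.626×10^-34·2.998×10^8/1.85×10^-5 m = 1.074×10^-20 J.
Since ΔE = (2² − 1²)E_1, E_1 = 3.580×10^-21 J, and L = h/√(8m_eE_1) = 4.10×10^-9 m = 4.10 nm.

L = 4.10 nm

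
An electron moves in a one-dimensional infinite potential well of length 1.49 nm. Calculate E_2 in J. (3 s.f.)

E_2 = 1.09×10^-19 J

For an infinite well E_n = n²h²/(8m_eL²), so E_1 = h²/(8m_eL²) = (6.626×10^-34)²/(8·9.109×10^-31·(1.49×10^-9 m)²) = 2.714×10^-20 J.
Then E_2 = 2²·E_1 = 4·2.714×10^-20 J = 1.09×10^-19 J.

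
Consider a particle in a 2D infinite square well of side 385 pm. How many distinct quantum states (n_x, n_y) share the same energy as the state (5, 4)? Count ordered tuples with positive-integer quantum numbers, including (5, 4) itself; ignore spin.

The level has n_x² + n_y² = 41. The ordered positive-integer solutions are (4, 5), (5, 4).
That gives 2 states.

degeneracy = 2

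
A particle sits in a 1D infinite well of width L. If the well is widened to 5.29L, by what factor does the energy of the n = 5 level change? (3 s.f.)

0.0357

E_n ∝ 1/L², so the energy scales by 1/5.29² = 0.0357.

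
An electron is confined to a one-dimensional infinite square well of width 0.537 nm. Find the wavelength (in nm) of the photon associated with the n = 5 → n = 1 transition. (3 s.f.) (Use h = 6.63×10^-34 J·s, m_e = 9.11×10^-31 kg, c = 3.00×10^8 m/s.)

λ = 39.6 nm

E_1 = h²/(8m_eL²) = 2.092×10^-19 J, so ΔE = (5² − 1²)E_1 = 5.021×10^-18 J.
λ = hc/ΔE = (6.63×10^-34·3.00×10^8)/5.021×10^-18 = 3.96×10^-8 m = 39.6 nm.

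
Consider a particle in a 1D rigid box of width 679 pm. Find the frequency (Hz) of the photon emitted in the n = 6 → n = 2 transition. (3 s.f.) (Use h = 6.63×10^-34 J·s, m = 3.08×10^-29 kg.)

E_1 = h²/(8mL²) = 3.869×10^-21 J and ΔE = (6² − 2²)E_1 = 1.238×10^-19 J.
f = ΔE/h = 1.238×10^-19/6.63×10^-34 = 1.87×10^14 Hz.

f = 1.87×10^14 Hz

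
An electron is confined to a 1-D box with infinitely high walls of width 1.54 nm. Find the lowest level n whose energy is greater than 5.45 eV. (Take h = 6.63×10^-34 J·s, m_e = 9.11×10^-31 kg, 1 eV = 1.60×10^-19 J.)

E_1 = h²/(8m_eL²) = 2.543×10^-20 J = 0.1589 eV.
Need n² > 5.45/0.1589 = 34.30, i.e. n > 5.857.
The smallest integer satisfying this is n = 6.

n = 6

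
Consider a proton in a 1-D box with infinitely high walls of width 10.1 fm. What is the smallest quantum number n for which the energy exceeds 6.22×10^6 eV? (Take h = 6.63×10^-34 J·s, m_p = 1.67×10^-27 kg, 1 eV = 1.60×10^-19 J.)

E_1 = h²/(8m_pL²) = 3.225×10^-13 J = 2.016×10^6 eV.
Need n² > 6.22×10^6/2.016×10^6 = 3.085, i.e. n > 1.756.
The smallest integer satisfying this is n = 2.

n = 2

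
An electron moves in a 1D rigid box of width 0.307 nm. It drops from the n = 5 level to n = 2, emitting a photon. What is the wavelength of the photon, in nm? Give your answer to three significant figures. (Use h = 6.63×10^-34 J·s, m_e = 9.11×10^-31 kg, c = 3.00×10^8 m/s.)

E_1 = h²/(8m_eL²) = 6.399×10^-19 J, so ΔE = (5² − 2²)E_1 = 1.344×10^-17 J.
λ = hc/ΔE = (6.63×10^-34·3.00×10^8)/1.344×10^-17 = 1.48×10^-8 m = 14.8 nm.

λ = 14.8 nm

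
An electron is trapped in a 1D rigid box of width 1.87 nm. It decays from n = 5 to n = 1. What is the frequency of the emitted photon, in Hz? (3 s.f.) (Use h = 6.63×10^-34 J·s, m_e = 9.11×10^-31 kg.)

E_1 = h²/(8m_eL²) = 1.725×10^-20 J and ΔE = (5² − 1²)E_1 = 4.140×10^-19 J.
f = ΔE/h = 4.140×10^-19/6.63×10^-34 = 6.24×10^14 Hz.

f = 6.24×10^14 Hz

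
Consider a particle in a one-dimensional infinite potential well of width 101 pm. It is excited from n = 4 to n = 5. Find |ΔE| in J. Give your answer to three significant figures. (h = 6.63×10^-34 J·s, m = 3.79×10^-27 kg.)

|ΔE| = 1.28×10^-20 J

E_1 = h²/(8mL²) = 1.421×10^-21 J.
|ΔE| = |4² − 5²|·E_1 = 9·1.421×10^-21 J = 1.28×10^-20 J.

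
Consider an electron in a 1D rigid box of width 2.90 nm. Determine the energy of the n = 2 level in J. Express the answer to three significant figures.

For an infinite well E_n = n²h²/(8m_eL²), so E_1 = h²/(8m_eL²) = (6.626×10^-34)²/(8·9.109×10^-31·(2.90×10^-9 m)²) = 7.164×10^-21 J.
Then E_2 = 2²·E_1 = 4·7.164×10^-21 J = 2.87×10^-20 J.

E_2 = 2.87×10^-20 J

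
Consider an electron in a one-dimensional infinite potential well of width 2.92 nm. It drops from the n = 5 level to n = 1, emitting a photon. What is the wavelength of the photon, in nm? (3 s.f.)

E_1 = h²/(8m_eL²) = 7.066×10^-21 J, so ΔE = (5² − 1²)E_1 = 1.696×10^-19 J.
λ = hc/ΔE = (6.626×10^-34·2.998×10^8)/1.696×10^-19 = 1.17×10^-6 m = 1.17×10^3 nm.

λ = 1.17×10^3 nm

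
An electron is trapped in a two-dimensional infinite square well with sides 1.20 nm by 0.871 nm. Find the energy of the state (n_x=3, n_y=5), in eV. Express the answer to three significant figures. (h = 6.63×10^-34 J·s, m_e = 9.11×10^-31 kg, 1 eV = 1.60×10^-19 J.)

For a 2D rectangular well E = (h²/8m_e)·Σ n_i²/L_i² = (6.63×10^-34)²/(8·9.11×10^-31) · [3²/(1.20 nm)² + 5²/(0.871 nm)²].
Evaluating gives E = 2.365×10^-18 J = 14.8 eV.

E = 14.8 eV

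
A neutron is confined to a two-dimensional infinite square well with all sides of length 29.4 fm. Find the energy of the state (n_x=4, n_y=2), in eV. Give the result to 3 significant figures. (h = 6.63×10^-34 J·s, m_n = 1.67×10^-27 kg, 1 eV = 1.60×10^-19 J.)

E = 4.76×10^6 eV

For a 2D rectangular well E = (h²/8m_n)·Σ n_i²/L_i² = (6.63×10^-34)²/(8·1.67×10^-27) · [4²/(29.4 fm)² + 2²/(29.4 fm)²].
Evaluating gives E = 7.613×10^-13 J = 4.76×10^6 eV.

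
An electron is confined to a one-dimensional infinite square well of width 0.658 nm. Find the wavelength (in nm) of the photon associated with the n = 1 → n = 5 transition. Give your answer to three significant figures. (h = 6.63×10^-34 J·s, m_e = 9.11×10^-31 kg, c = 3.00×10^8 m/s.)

λ = 59.5 nm

E_1 = h²/(8m_eL²) = 1.393×10^-19 J, so ΔE = (5² − 1²)E_1 = 3.343×10^-18 J.
λ = hc/ΔE = (6.63×10^-34·3.00×10^8)/3.343×10^-18 = 5.95×10^-8 m = 59.5 nm.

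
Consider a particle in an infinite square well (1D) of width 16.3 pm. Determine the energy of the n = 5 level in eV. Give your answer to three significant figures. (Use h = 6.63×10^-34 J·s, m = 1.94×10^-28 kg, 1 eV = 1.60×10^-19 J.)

For an infinite well E_n = n²h²/(8mL²), so E_1 = h²/(8mL²) = (6.63×10^-34)²/(8·1.94×10^-28·(1.63×10^-11 m)²) = 1.066×10^-18 J.
Then E_5 = 5²·E_1 = 25·1.066×10^-18 J = 2.665×10^-17 J.
Converting, E_5 = 2.665×10^-17 J / (1.60×10^-19 J/eV) = 167 eV.

E_5 = 167 eV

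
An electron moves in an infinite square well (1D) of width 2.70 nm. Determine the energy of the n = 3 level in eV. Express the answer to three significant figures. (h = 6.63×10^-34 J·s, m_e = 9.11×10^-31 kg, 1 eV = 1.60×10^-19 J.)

For an infinite well E_n = n²h²/(8m_eL²), so E_1 = h²/(8m_eL²) = (6.63×10^-34)²/(8·9.11×10^-31·(2.70×10^-9 m)²) = 8.274×10^-21 J.
Then E_3 = 3²·E_1 = 9·8.274×10^-21 J = 7.447×10^-20 J.
Converting, E_3 = 7.447×10^-20 J / (1.60×10^-19 J/eV) = 0.465 eV.

E_3 = 0.465 eV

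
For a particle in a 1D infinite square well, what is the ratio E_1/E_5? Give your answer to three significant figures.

E_n ∝ n², so E_1/E_5 = 1²/5² = 1/25 = 0.0400.

0.0400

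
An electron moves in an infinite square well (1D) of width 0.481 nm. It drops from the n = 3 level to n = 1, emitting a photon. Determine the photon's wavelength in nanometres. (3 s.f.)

λ = 95.4 nm

E_1 = h²/(8m_eL²) = 2.604×10^-19 J, so ΔE = (3² − 1²)E_1 = 2.083×10^-18 J.
λ = hc/ΔE = (6.626×10^-34·2.998×10^8)/2.083×10^-18 = 9.54×10^-8 m = 95.4 nm.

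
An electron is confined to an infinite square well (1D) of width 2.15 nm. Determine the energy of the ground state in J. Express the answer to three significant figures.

For an infinite well E_n = n²h²/(8m_eL²), so E_1 = h²/(8m_eL²) = (6.626×10^-34)²/(8·9.109×10^-31·(2.15×10^-9 m)²) = 1.303×10^-20 J.

E_1 = 1.30×10^-20 J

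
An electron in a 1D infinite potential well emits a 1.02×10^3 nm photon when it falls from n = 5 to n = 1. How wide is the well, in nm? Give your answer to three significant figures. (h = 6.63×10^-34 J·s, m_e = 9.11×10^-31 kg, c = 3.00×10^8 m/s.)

The photon carries ΔE = hc/λ = 6.63×10^-34·3.00×10^8/1.02×10^-6 m = 1.950×10^-19 J.
Since ΔE = (5² − 1²)E_1, E_1 = 8.125×10^-21 J, and L = h/√(8m_eE_1) = 2.72×10^-9 m = 2.72 nm.

L = 2.72 nm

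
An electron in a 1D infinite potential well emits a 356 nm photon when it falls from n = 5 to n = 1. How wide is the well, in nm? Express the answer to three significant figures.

The photon carries ΔE = hc/λ = 6.626×10^-34·2.998×10^8/3.56×10^-7 m = 5.580×10^-19 J.
Since ΔE = (5² − 1²)E_1, E_1 = 2.325×10^-20 J, and L = h/√(8m_eE_1) = 1.61×10^-9 m = 1.61 nm.

L = 1.61 nm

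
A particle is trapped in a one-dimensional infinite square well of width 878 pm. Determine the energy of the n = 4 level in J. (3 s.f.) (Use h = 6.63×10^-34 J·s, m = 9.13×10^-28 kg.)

E_4 = 1.25×10^-21 J

For an infinite well E_n = n²h²/(8mL²), so E_1 = h²/(8mL²) = (6.63×10^-34)²/(8·9.13×10^-28·(8.78×10^-10 m)²) = 7.807×10^-23 J.
Then E_4 = 4²·E_1 = 16·7.807×10^-23 J = 1.25×10^-21 J.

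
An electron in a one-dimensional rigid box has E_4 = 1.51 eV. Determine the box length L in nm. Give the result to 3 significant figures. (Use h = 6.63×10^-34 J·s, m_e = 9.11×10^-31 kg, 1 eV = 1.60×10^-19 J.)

From E_n = n²h²/(8m_eL²), L = n·h/√(8m_eE_n).
E_4 = 1.51 eV = 2.416×10^-19 J, so L = 4·6.63×10^-34/√(8·9.11×10^-31·2.416×10^-19) = 2.00×10^-9 m = 2.00 nm.

L = 2.00 nm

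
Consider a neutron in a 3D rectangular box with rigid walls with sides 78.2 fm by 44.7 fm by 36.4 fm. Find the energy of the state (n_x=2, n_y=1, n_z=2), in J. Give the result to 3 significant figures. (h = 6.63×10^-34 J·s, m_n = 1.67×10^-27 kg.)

For a 3D rectangular well E = (h²/8m_n)·Σ n_i²/L_i² = (6.63×10^-34)²/(8·1.67×10^-27) · [2²/(78.2 fm)² + 1²/(44.7 fm)² + 2²/(36.4 fm)²].
Evaluating gives E = 1.37×10^-13 J.

E = 1.37×10^-13 J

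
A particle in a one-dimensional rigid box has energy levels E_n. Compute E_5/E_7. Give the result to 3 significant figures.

E_n ∝ n², so E_5/E_7 = 5²/7² = 25/49 = 0.510.

0.510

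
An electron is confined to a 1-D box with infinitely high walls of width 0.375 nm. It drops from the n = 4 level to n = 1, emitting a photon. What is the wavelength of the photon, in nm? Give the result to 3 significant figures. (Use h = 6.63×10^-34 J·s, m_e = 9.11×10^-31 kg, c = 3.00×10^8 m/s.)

λ = 30.9 nm

E_1 = h²/(8m_eL²) = 4.289×10^-19 J, so ΔE = (4² − 1²)E_1 = 6.433×10^-18 J.
λ = hc/ΔE = (6.63×10^-34·3.00×10^8)/6.433×10^-18 = 3.09×10^-8 m = 30.9 nm.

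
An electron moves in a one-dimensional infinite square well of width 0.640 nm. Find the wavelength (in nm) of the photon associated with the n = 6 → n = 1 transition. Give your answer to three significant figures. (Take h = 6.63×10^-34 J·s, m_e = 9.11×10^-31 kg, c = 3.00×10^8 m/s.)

E_1 = h²/(8m_eL²) = 1.473×10^-19 J, so ΔE = (6² − 1²)E_1 = 5.156×10^-18 J.
λ = hc/ΔE = (6.63×10^-34·3.00×10^8)/5.156×10^-18 = 3.86×10^-8 m = 38.6 nm.

λ = 38.6 nm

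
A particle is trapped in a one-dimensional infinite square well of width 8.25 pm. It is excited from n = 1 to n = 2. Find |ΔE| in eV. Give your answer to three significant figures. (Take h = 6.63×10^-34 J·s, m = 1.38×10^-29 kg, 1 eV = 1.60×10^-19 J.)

E_1 = h²/(8mL²) = 5.850×10^-17 J.
|ΔE| = |1² − 2²|·E_1 = 3·5.850×10^-17 J = 1.755×10^-16 J = 1.10×10^3 eV.

|ΔE| = 1.10×10^3 eV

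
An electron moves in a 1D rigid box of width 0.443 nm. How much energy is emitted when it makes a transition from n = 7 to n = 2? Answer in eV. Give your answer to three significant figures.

E_1 = h²/(8m_eL²) = 3.070×10^-19 J.
|ΔE| = |7² − 2²|·E_1 = 45·3.070×10^-19 J = 1.381×10^-17 J = 86.2 eV.

|ΔE| = 86.2 eV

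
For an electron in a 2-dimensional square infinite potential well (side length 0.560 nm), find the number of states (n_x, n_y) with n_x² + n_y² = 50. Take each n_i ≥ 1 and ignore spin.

The level has n_x² + n_y² = 50. The ordered positive-integer solutions are (1, 7), (5, 5), (7, 1).
That gives 3 states.

degeneracy = 3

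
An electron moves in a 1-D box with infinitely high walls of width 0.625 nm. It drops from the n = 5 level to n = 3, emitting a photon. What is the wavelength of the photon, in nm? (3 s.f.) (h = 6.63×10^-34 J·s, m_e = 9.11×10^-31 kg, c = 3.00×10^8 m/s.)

λ = 80.5 nm

E_1 = h²/(8m_eL²) = 1.544×10^-19 J, so ΔE = (5² − 3²)E_1 = 2.470×10^-18 J.
λ = hc/ΔE = (6.63×10^-34·3.00×10^8)/2.470×10^-18 = 8.05×10^-8 m = 80.5 nm.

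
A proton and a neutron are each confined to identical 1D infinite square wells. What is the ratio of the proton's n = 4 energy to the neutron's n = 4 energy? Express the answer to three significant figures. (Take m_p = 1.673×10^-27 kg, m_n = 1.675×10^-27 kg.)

1.00

E_n ∝ 1/m at fixed n and L, so the ratio is m_n/m_p = 1.675×10^-27/1.673×10^-27 = 1.00.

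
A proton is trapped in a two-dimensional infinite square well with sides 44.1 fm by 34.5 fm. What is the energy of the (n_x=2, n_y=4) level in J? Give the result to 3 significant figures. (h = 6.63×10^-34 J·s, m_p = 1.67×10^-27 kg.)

E = 5.10×10^-13 J

For a 2D rectangular well E = (h²/8m_p)·Σ n_i²/L_i² = (6.63×10^-34)²/(8·1.67×10^-27) · [2²/(44.1 fm)² + 4²/(34.5 fm)²].
Evaluating gives E = 5.10×10^-13 J.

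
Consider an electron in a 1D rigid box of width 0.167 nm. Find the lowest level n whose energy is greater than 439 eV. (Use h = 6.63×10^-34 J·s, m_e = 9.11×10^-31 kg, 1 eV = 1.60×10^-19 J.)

E_1 = h²/(8m_eL²) = 2.163×10^-18 J = 13.52 eV.
Need n² > 439/13.52 = 32.47, i.e. n > 5.698.
The smallest integer satisfying this is n = 6.

n = 6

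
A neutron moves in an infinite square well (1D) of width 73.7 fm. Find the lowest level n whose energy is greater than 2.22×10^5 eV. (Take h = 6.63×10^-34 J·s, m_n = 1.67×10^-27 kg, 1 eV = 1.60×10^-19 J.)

n = 3

E_1 = h²/(8m_nL²) = 6.057×10^-15 J = 3.786×10^4 eV.
Need n² > 2.22×10^5/3.786×10^4 = 5.864, i.e. n > 2.422.
The smallest integer satisfying this is n = 3.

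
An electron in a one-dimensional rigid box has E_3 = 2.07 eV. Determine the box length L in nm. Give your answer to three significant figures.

From E_n = n²h²/(8m_eL²), L = n·h/√(8m_eE_n).
E_3 = 2.07 eV = 3.316×10^-19 J, so L = 3·6.626×10^-34/√(8·9.109×10^-31·3.316×10^-19) = 1.28×10^-9 m = 1.28 nm.

L = 1.28 nm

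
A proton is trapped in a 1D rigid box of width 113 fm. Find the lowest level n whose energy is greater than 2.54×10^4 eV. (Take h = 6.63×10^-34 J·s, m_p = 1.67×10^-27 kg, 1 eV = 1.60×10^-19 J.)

n = 2

E_1 = h²/(8m_pL²) = 2.577×10^-15 J = 1.611×10^4 eV.
Need n² > 2.54×10^4/1.611×10^4 = 1.577, i.e. n > 1.256.
The smallest integer satisfying this is n = 2.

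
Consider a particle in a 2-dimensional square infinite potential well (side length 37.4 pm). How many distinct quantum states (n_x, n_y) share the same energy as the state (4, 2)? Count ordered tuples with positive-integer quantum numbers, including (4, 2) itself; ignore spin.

degeneracy = 2

The level has n_x² + n_y² = 20. The ordered positive-integer solutions are (2, 4), (4, 2).
That gives 2 states.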